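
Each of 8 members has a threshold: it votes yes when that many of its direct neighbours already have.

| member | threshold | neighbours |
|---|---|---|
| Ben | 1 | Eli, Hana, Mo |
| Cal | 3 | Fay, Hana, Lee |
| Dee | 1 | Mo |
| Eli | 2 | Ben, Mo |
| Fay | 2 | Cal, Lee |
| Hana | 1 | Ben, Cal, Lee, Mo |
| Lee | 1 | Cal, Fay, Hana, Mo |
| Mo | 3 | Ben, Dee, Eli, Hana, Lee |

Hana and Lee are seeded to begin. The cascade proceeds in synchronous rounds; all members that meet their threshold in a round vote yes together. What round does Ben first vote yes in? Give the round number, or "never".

Round 1 — Hana, Lee vote yes (initial).
Round 2 — checking thresholds:
  Ben: 1 of 3 neighbours ≥ 1, votes yes.
  Cal: 2 of 3 neighbours < 3, below threshold.
  Fay: 1 of 2 neighbours < 2, below threshold.
  Mo: 2 of 5 neighbours < 3, below threshold.
Round 3 — checking thresholds:
  Cal: 2 of 3 neighbours < 3, below threshold.
  Eli: 1 of 2 neighbours < 2, below threshold.
  Fay: 1 of 2 neighbours < 2, below threshold.
  Mo: 3 of 5 neighbours ≥ 3, votes yes.
Round 4 — checking thresholds:
  Cal: 2 of 3 neighbours < 3, below threshold.
  Dee: 1 of 1 neighbours ≥ 1, votes yes.
  Eli: 2 of 2 neighbours ≥ 2, votes yes.
  Fay: 1 of 2 neighbours < 2, below threshold.
Round 5 — no new yes votes; cascade stops.

2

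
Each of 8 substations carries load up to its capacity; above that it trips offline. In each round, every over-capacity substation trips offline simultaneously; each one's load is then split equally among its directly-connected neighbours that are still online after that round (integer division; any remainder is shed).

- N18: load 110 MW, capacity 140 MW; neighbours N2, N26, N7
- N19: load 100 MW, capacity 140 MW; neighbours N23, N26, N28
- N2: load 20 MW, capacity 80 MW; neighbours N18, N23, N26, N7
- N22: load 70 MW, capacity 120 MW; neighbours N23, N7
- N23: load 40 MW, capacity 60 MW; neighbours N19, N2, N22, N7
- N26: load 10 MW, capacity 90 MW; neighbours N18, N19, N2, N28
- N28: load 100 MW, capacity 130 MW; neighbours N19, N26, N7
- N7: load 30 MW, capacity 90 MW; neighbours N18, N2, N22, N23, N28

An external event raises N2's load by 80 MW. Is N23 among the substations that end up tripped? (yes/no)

Round 1 — N2 at 100 > 80. N2 trips offline.
  N2 sheds 100 MW to N18, N23, N26, N7: 25 each.
    N18: 110+25 = 135 ≤ 140
    N23: 40+25 = 65 > 60
    N26: 10+25 = 35 ≤ 90
    N7: 30+25 = 55 ≤ 90
Round 2 — N23 trips offline.
  N23 sheds 65 MW to N19, N22, N7: 21 each (2 lost).
    N19: 100+21 = 121 ≤ 140
    N22: 70+21 = 91 ≤ 120
    N7: 55+21 = 76 ≤ 90
No further trips.

yes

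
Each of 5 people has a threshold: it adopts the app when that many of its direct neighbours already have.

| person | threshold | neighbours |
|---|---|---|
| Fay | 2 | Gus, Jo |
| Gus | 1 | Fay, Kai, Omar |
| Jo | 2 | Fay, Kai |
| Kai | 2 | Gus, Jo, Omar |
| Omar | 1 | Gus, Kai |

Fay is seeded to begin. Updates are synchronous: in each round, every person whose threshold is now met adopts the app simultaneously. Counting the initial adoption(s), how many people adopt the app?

Round 1 — Fay adopts the app (initial).
Round 2 — checking thresholds:
  Gus: 1 of 3 neighbours ≥ 1, adopts the app.
  Jo: 1 of 2 neighbours < 2, not yet.
Round 3 — checking thresholds:
  Jo: 1 of 2 neighbours < 2, not yet.
  Kai: 1 of 3 neighbours < 2, not yet.
  Omar: 1 of 2 neighbours ≥ 1, adopts the app.
Round 4 — checking thresholds:
  Jo: 1 of 2 neighbours < 2, not yet.
  Kai: 2 of 3 neighbours ≥ 2, adopts the app.
Round 5 — checking thresholds:
  Jo: 2 of 2 neighbours ≥ 2, adopts the app.
Round 6 — no new adoptions; cascade stops.

5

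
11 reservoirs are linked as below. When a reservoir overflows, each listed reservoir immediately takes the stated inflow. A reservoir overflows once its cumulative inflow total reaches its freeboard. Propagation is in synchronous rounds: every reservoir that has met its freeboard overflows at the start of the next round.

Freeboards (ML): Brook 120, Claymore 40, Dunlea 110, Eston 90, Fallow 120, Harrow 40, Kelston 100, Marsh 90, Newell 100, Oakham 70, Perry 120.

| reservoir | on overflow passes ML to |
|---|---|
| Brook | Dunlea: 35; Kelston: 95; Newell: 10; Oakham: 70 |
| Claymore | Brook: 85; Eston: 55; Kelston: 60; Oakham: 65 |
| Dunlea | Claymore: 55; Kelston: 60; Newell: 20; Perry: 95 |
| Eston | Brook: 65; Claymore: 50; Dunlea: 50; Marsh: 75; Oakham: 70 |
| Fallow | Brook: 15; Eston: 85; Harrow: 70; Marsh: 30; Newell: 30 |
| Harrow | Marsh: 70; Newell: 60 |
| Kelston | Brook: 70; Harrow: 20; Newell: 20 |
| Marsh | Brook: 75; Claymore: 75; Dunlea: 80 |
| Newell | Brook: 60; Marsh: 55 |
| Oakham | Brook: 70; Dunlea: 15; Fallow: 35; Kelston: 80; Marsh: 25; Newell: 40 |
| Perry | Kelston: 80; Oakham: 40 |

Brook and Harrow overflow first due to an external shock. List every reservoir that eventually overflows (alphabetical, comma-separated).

Brook, Claymore, Dunlea, Harrow, Kelston, Marsh, Newell, Oakham

Round 1 — Brook, Harrow overflow (initial).
  Dunlea: +35 → 35 < 110
  Kelston: +95 → 95 < 100
  Marsh: +70 → 70 < 90
  Newell: +10+60 → 70 < 100
  Oakham: +70 → 70 ≥ 70
Round 2 — Oakham overflows.
  Dunlea: +15 → 50 < 110
  Fallow: +35 → 35 < 120
  Kelston: +80 → 175 ≥ 100
  Marsh: +25 → 95 ≥ 90
  Newell: +40 → 110 ≥ 100
Round 3 — Kelston, Marsh, Newell overflow.
  Claymore: +75 → 75 ≥ 40
  Dunlea: +80 → 130 ≥ 110
Round 4 — Claymore, Dunlea overflow.
  Eston: +55 → 55 < 90
  Perry: +95 → 95 < 120
No further overflows.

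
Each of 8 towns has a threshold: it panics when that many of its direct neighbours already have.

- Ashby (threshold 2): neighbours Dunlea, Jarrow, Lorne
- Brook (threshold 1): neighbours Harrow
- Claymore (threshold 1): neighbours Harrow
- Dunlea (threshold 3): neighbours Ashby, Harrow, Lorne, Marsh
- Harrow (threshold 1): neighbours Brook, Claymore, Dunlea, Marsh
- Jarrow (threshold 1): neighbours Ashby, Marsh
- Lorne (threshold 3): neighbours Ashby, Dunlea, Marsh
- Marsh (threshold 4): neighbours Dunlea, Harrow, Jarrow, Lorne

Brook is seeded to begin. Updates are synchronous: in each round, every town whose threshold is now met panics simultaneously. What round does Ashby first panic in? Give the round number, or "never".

Round 1 — Brook panics (initial).
Round 2 — checking thresholds:
  Harrow: 1 of 4 neighbours ≥ 1, panics.
Round 3 — checking thresholds:
  Claymore: 1 of 1 neighbours ≥ 1, panics.
  Dunlea: 1 of 4 neighbours < 3, below threshold.
  Marsh: 1 of 4 neighbours < 4, below threshold.
Round 4 — no new panics; cascade stops.

never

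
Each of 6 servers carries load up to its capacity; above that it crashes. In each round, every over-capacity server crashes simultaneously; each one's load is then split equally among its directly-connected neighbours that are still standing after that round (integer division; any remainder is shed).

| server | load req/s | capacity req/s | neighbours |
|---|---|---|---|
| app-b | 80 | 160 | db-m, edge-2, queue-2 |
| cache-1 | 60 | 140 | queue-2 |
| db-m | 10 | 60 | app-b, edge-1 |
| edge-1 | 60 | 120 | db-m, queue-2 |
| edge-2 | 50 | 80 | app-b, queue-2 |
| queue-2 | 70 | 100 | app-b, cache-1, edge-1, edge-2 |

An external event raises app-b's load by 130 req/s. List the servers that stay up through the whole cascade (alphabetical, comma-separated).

Round 1 — app-b at 210 > 160. app-b crashes.
  app-b sheds 210 req/s to db-m, edge-2, queue-2: 70 each.
    db-m: 10+70 = 80 > 60
    edge-2: 50+70 = 120 > 80
    queue-2: 70+70 = 140 > 100
Round 2 — db-m, edge-2, queue-2 crash.
  db-m sheds 80 req/s to edge-1: 80 each.
    edge-1: 60+80 = 140 > 120
  edge-2 sheds 120 req/s: no online neighbours, lost.
  queue-2 sheds 140 req/s to cache-1, edge-1: 70 each.
    cache-1: 60+70 = 130 ≤ 140
    edge-1: 140+70 = 210 > 120
Round 3 — edge-1 crashes.
  edge-1 sheds 210 req/s: no online neighbours, lost.
No further crashes.

cache-1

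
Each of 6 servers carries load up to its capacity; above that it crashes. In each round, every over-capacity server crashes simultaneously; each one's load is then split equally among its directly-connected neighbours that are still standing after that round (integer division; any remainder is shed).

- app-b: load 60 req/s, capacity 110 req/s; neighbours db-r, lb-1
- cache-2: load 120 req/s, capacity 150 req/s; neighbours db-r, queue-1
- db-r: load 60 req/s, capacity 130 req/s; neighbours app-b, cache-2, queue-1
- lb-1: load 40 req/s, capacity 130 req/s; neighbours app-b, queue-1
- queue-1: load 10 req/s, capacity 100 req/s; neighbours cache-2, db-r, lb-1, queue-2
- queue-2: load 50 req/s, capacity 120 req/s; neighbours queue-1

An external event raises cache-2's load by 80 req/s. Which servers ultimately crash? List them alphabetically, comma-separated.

Round 1 — cache-2 at 200 > 150. cache-2 crashes.
  cache-2 sheds 200 req/s to db-r, queue-1: 100 each.
    db-r: 60+100 = 160 > 130
    queue-1: 10+100 = 110 > 100
Round 2 — db-r, queue-1 crash.
  db-r sheds 160 req/s to app-b: 160 each.
    app-b: 60+160 = 220 > 110
  queue-1 sheds 110 req/s to lb-1, queue-2: 55 each.
    lb-1: 40+55 = 95 ≤ 130
    queue-2: 50+55 = 105 ≤ 120
Round 3 — app-b crashes.
  app-b sheds 220 req/s to lb-1: 220 each.
    lb-1: 95+220 = 315 > 130
Round 4 — lb-1 crashes.
  lb-1 sheds 315 req/s: no online neighbours, lost.
No further crashes.

app-b, cache-2, db-r, lb-1, queue-1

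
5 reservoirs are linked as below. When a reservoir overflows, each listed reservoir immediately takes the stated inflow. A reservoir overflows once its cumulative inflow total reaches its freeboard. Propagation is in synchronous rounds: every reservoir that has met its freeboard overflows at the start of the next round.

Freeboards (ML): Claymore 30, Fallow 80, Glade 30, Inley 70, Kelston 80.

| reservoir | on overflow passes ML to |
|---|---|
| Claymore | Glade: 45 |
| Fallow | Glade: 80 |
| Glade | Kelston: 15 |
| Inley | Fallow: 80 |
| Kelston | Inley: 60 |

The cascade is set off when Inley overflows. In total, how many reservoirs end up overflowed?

Round 1 — Inley overflows (initial).
  Fallow: +80 → 80 ≥ 80
Round 2 — Fallow overflows.
  Glade: +80 → 80 ≥ 30
Round 3 — Glade overflows.
  Kelston: +15 → 15 < 80
No further overflows.

3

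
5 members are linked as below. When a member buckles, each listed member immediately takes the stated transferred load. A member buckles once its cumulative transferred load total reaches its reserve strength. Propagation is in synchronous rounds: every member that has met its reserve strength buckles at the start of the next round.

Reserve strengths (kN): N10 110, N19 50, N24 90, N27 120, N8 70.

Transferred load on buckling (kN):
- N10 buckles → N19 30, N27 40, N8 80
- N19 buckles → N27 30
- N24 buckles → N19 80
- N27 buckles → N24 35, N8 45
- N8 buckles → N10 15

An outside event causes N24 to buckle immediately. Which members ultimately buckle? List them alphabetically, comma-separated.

N19, N24

Round 1 — N24 buckles (initial).
  N19: +80 → 80 ≥ 50
Round 2 — N19 buckles.
  N27: +30 → 30 < 120
No further bucklings.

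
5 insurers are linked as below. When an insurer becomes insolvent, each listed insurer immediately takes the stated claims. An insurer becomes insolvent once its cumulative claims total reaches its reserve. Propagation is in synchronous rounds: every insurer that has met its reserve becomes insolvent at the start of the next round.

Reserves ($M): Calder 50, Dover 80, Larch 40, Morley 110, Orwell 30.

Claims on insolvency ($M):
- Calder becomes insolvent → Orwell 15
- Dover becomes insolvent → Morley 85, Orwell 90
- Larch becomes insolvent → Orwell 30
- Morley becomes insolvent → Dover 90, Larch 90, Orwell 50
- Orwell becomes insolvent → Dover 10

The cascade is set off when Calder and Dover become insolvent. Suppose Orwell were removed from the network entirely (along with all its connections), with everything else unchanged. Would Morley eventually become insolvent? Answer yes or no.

With Orwell removed:
Round 1 — Calder, Dover become insolvent (initial).
  Morley: +85 → 85 < 110
No further insolvencies.

no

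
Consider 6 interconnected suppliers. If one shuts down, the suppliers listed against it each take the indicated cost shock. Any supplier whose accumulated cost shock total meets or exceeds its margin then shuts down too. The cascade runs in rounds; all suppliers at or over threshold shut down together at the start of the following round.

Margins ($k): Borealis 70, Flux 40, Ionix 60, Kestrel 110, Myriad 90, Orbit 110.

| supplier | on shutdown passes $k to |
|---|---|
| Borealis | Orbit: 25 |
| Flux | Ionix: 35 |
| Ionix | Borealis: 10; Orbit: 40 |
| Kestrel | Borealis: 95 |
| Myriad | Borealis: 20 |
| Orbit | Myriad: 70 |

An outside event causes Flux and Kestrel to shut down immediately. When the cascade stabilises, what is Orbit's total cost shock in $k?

25

Round 1 — Flux, Kestrel shut down (initial).
  Borealis: +95 → 95 ≥ 70
  Ionix: +35 → 35 < 60
Round 2 — Borealis shuts down.
  Orbit: +25 → 25 < 110
No further shutdowns.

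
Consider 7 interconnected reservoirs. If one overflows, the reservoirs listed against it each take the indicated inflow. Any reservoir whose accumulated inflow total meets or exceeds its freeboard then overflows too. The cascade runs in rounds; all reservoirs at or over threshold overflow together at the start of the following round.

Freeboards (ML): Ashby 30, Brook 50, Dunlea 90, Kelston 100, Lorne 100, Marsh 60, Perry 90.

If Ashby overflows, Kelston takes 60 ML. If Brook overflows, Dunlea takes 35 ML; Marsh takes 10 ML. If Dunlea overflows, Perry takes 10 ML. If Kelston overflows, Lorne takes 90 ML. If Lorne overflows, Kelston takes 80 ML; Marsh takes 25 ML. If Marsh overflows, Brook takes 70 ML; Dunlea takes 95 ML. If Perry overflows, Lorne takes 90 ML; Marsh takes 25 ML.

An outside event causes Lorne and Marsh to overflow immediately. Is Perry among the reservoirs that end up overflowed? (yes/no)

Round 1 — Lorne, Marsh overflow (initial).
  Brook: +70 → 70 ≥ 50
  Dunlea: +95 → 95 ≥ 90
  Kelston: +80 → 80 < 100
Round 2 — Brook, Dunlea overflow.
  Perry: +10 → 10 < 90
No further overflows.

no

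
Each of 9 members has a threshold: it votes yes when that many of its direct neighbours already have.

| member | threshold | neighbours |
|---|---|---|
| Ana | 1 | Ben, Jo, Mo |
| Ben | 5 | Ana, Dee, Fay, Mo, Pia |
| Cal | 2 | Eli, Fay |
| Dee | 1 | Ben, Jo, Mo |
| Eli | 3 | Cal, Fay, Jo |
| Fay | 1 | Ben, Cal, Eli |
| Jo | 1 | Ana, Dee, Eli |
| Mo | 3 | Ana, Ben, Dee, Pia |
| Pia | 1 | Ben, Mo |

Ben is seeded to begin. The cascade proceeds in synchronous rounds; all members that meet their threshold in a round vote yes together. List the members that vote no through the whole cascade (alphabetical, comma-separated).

Round 1 — Ben votes yes (initial).
Round 2 — checking thresholds:
  Ana: 1 of 3 neighbours ≥ 1, votes yes.
  Dee: 1 of 3 neighbours ≥ 1, votes yes.
  Fay: 1 of 3 neighbours ≥ 1, votes yes.
  Mo: 1 of 4 neighbours < 3, holds.
  Pia: 1 of 2 neighbours ≥ 1, votes yes.
Round 3 — checking thresholds:
  Cal: 1 of 2 neighbours < 2, holds.
  Eli: 1 of 3 neighbours < 3, holds.
  Jo: 2 of 3 neighbours ≥ 1, votes yes.
  Mo: 4 of 4 neighbours ≥ 3, votes yes.
Round 4 — no new yes votes; cascade stops.

Cal, Eli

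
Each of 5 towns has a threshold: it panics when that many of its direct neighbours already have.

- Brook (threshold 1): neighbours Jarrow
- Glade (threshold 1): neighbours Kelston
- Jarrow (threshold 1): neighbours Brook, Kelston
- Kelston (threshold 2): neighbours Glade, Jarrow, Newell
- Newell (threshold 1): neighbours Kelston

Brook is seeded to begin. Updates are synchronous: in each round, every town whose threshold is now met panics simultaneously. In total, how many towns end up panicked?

2

Round 1 — Brook panics (initial).
Round 2 — checking thresholds:
  Jarrow: 1 of 2 neighbours ≥ 1, panics.
Round 3 — no new panics; cascade stops.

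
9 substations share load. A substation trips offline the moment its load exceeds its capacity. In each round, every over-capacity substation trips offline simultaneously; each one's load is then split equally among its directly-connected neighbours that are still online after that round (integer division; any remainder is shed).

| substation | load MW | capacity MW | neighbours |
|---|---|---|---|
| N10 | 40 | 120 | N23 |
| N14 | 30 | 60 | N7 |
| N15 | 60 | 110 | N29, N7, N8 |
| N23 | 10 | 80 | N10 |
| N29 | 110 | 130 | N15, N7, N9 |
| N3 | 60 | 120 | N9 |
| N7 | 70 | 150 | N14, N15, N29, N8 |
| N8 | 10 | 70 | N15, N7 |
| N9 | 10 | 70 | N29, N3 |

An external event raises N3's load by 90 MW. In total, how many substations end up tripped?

7

Round 1 — N3 at 150 > 120. N3 trips offline.
  N3 sheds 150 MW to N9: 150 each.
    N9: 10+150 = 160 > 70
Round 2 — N9 trips offline.
  N9 sheds 160 MW to N29: 160 each.
    N29: 110+160 = 270 > 130
Round 3 — N29 trips offline.
  N29 sheds 270 MW to N15, N7: 135 each.
    N15: 60+135 = 195 > 110
    N7: 70+135 = 205 > 150
Round 4 — N15, N7 trip offline.
  N15 sheds 195 MW to N8: 195 each.
    N8: 10+195 = 205 > 70
  N7 sheds 205 MW to N14, N8: 102 each (1 lost).
    N14: 30+102 = 132 > 60
    N8: 205+102 = 307 > 70
Round 5 — N14, N8 trip offline.
  N14 sheds 132 MW: no online neighbours, lost.
  N8 sheds 307 MW: no online neighbours, lost.
No further trips.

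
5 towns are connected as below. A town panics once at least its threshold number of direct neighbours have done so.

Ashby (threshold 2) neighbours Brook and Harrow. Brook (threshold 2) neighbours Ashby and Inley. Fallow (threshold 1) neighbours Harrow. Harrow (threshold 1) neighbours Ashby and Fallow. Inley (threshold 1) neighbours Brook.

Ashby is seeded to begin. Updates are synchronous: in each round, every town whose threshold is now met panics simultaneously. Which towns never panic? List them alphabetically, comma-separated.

Brook, Inley

Round 1 — Ashby panics (initial).
Round 2 — checking thresholds:
  Brook: 1 of 2 neighbours < 2, below threshold.
  Harrow: 1 of 2 neighbours ≥ 1, panics.
Round 3 — checking thresholds:
  Brook: 1 of 2 neighbours < 2, below threshold.
  Fallow: 1 of 1 neighbours ≥ 1, panics.
Round 4 — no new panics; cascade stops.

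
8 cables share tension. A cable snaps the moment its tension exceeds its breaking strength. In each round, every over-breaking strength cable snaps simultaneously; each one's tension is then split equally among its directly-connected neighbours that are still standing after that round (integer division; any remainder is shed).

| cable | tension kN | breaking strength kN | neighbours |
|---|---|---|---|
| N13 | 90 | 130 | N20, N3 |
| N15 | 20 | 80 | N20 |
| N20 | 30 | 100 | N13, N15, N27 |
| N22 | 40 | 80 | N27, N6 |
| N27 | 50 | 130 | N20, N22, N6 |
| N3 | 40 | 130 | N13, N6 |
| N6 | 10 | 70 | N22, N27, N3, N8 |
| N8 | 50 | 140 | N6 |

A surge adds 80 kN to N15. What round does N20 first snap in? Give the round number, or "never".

Round 1 — N15 at 100 > 80. N15 snaps.
  N15 sheds 100 kN to N20: 100 each.
    N20: 30+100 = 130 > 100
Round 2 — N20 snaps.
  N20 sheds 130 kN to N13, N27: 65 each.
    N13: 90+65 = 155 > 130
    N27: 50+65 = 115 ≤ 130
Round 3 — N13 snaps.
  N13 sheds 155 kN to N3: 155 each.
    N3: 40+155 = 195 > 130
Round 4 — N3 snaps.
  N3 sheds 195 kN to N6: 195 each.
    N6: 10+195 = 205 > 70
Round 5 — N6 snaps.
  N6 sheds 205 kN to N22, N27, N8: 68 each (1 lost).
    N22: 40+68 = 108 > 80
    N27: 115+68 = 183 > 130
    N8: 50+68 = 118 ≤ 140
Round 6 — N22, N27 snap.
  N22 sheds 108 kN: no online neighbours, lost.
  N27 sheds 183 kN: no online neighbours, lost.
No further breaks.

2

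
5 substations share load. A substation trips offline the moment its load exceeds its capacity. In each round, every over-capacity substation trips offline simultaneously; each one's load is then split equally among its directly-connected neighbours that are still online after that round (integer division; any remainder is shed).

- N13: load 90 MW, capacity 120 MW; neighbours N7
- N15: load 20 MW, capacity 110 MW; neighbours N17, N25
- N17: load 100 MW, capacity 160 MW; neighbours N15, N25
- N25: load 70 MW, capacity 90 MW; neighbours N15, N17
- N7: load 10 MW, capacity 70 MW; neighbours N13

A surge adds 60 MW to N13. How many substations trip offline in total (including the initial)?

2

Round 1 — N13 at 150 > 120. N13 trips offline.
  N13 sheds 150 MW to N7: 150 each.
    N7: 10+150 = 160 > 70
Round 2 — N7 trips offline.
  N7 sheds 160 MW: no online neighbours, lost.
No further trips.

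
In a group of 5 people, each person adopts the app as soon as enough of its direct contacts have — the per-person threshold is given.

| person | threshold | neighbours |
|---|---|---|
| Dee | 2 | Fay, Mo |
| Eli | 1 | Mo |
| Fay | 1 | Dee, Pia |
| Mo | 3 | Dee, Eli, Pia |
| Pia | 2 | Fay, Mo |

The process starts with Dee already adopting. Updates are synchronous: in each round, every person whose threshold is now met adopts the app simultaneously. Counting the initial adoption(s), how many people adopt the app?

2

Round 1 — Dee adopts the app (initial).
Round 2 — checking thresholds:
  Fay: 1 of 2 neighbours ≥ 1, adopts the app.
  Mo: 1 of 3 neighbours < 3, holds.
Round 3 — no new adoptions; cascade stops.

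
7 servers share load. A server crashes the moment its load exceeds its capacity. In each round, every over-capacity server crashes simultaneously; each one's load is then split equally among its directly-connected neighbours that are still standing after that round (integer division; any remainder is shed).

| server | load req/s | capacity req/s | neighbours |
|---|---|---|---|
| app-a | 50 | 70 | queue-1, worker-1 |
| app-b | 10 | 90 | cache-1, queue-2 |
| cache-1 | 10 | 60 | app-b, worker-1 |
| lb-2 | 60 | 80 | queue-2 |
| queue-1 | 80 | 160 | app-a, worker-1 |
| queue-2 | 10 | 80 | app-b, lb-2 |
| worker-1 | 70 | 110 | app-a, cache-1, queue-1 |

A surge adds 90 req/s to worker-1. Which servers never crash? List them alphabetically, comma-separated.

app-b, lb-2, queue-2

Round 1 — worker-1 at 160 > 110. worker-1 crashes.
  worker-1 sheds 160 req/s to app-a, cache-1, queue-1: 53 each (1 lost).
    app-a: 50+53 = 103 > 70
    cache-1: 10+53 = 63 > 60
    queue-1: 80+53 = 133 ≤ 160
Round 2 — app-a, cache-1 crash.
  app-a sheds 103 req/s to queue-1: 103 each.
    queue-1: 133+103 = 236 > 160
  cache-1 sheds 63 req/s to app-b: 63 each.
    app-b: 10+63 = 73 ≤ 90
Round 3 — queue-1 crashes.
  queue-1 sheds 236 req/s: no online neighbours, lost.
No further crashes.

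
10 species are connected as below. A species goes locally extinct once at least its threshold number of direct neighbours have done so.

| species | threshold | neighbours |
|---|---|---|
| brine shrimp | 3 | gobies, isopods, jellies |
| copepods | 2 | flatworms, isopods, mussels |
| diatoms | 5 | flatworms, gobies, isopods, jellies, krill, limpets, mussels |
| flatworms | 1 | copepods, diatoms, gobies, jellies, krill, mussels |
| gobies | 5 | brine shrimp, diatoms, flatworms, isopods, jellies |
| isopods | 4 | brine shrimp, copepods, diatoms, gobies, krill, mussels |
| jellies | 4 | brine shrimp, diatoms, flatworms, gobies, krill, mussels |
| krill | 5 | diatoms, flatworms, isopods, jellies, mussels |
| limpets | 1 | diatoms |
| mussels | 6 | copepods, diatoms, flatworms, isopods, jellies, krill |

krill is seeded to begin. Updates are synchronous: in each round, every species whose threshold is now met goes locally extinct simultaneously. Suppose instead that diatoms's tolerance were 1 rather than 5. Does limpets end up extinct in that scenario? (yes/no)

yes

With diatoms's tolerance at 1:
Round 1 — krill goes locally extinct (initial).
Round 2 — checking thresholds:
  diatoms: 1 of 7 neighbours ≥ 1, goes locally extinct.
  flatworms: 1 of 6 neighbours ≥ 1, goes locally extinct.
  isopods: 1 of 6 neighbours < 4, below threshold.
  jellies: 1 of 6 neighbours < 4, below threshold.
  mussels: 1 of 6 neighbours < 6, below threshold.
Round 3 — checking thresholds:
  copepods: 1 of 3 neighbours < 2, below threshold.
  gobies: 2 of 5 neighbours < 5, below threshold.
  isopods: 2 of 6 neighbours < 4, below threshold.
  jellies: 3 of 6 neighbours < 4, below threshold.
  limpets: 1 of 1 neighbours ≥ 1, goes locally extinct.
  mussels: 3 of 6 neighbours < 6, below threshold.
Round 4 — no new extinctions; cascade stops.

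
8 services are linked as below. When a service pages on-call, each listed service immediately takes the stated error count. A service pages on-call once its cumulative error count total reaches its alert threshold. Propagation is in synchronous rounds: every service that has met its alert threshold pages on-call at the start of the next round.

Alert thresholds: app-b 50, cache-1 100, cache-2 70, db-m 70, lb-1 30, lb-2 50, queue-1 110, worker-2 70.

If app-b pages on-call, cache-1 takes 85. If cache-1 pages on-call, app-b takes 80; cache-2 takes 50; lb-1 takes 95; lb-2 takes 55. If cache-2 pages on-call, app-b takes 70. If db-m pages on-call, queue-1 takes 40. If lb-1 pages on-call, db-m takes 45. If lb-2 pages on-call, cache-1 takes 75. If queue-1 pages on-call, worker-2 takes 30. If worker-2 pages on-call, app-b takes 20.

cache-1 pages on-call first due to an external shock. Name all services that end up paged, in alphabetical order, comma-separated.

app-b, cache-1, lb-1, lb-2

Round 1 — cache-1 pages on-call (initial).
  app-b: +80 → 80 ≥ 50
  cache-2: +50 → 50 < 70
  lb-1: +95 → 95 ≥ 30
  lb-2: +55 → 55 ≥ 50
Round 2 — app-b, lb-1, lb-2 page on-call.
  db-m: +45 → 45 < 70
No further pages.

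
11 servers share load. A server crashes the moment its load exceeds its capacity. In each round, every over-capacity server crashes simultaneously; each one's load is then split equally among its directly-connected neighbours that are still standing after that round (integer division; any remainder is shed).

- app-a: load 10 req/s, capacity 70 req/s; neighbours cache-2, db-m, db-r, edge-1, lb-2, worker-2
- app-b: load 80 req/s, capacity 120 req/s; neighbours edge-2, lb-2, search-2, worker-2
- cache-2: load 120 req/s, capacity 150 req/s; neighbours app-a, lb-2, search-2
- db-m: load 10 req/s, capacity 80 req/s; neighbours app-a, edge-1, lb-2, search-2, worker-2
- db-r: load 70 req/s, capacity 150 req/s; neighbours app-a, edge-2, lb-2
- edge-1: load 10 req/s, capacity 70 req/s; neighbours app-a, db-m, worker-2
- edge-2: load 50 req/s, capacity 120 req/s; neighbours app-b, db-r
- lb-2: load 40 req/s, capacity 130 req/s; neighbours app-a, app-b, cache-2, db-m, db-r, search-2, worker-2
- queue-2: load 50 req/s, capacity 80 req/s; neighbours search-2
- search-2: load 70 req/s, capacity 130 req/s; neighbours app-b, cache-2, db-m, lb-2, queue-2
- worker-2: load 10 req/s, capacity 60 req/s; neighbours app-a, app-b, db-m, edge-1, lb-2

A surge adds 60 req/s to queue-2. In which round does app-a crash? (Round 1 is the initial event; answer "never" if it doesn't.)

Round 1 — queue-2 at 110 > 80. queue-2 crashes.
  queue-2 sheds 110 req/s to search-2: 110 each.
    search-2: 70+110 = 180 > 130
Round 2 — search-2 crashes.
  search-2 sheds 180 req/s to app-b, cache-2, db-m, lb-2: 45 each.
    app-b: 80+45 = 125 > 120
    cache-2: 120+45 = 165 > 150
    db-m: 10+45 = 55 ≤ 80
    lb-2: 40+45 = 85 ≤ 130
Round 3 — app-b, cache-2 crash.
  app-b sheds 125 req/s to edge-2, lb-2, worker-2: 41 each (2 lost).
    edge-2: 50+41 = 91 ≤ 120
    lb-2: 85+41 = 126 ≤ 130
    worker-2: 10+41 = 51 ≤ 60
  cache-2 sheds 165 req/s to app-a, lb-2: 82 each (1 lost).
    app-a: 10+82 = 92 > 70
    lb-2: 126+82 = 208 > 130
Round 4 — app-a, lb-2 crash.
  app-a sheds 92 req/s to db-m, db-r, edge-1, worker-2: 23 each.
    db-m: 55+23 = 78 ≤ 80
    db-r: 70+23 = 93 ≤ 150
    edge-1: 10+23 = 33 ≤ 70
    worker-2: 51+23 = 74 > 60
  lb-2 sheds 208 req/s to db-m, db-r, worker-2: 69 each (1 lost).
    db-m: 78+69 = 147 > 80
    db-r: 93+69 = 162 > 150
    worker-2: 74+69 = 143 > 60
Round 5 — db-m, db-r, worker-2 crash.
  db-m sheds 147 req/s to edge-1: 147 each.
    edge-1: 33+147 = 180 > 70
  db-r sheds 162 req/s to edge-2: 162 each.
    edge-2: 91+162 = 253 > 120
  worker-2 sheds 143 req/s to edge-1: 143 each.
    edge-1: 180+143 = 323 > 70
Round 6 — edge-1, edge-2 crash.
  edge-1 sheds 323 req/s: no online neighbours, lost.
  edge-2 sheds 253 req/s: no online neighbours, lost.
No further crashes.

4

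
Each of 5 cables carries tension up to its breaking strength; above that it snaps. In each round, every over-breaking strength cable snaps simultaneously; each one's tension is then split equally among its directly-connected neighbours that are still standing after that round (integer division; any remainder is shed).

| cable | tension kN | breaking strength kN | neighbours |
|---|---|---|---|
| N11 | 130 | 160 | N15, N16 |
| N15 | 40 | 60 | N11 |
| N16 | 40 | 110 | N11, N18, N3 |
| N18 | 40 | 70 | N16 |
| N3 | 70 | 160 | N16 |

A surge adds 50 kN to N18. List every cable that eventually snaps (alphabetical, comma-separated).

N11, N15, N16, N18

Round 1 — N18 at 90 > 70. N18 snaps.
  N18 sheds 90 kN to N16: 90 each.
    N16: 40+90 = 130 > 110
Round 2 — N16 snaps.
  N16 sheds 130 kN to N11, N3: 65 each.
    N11: 130+65 = 195 > 160
    N3: 70+65 = 135 ≤ 160
Round 3 — N11 snaps.
  N11 sheds 195 kN to N15: 195 each.
    N15: 40+195 = 235 > 60
Round 4 — N15 snaps.
  N15 sheds 235 kN: no online neighbours, lost.
No further breaks.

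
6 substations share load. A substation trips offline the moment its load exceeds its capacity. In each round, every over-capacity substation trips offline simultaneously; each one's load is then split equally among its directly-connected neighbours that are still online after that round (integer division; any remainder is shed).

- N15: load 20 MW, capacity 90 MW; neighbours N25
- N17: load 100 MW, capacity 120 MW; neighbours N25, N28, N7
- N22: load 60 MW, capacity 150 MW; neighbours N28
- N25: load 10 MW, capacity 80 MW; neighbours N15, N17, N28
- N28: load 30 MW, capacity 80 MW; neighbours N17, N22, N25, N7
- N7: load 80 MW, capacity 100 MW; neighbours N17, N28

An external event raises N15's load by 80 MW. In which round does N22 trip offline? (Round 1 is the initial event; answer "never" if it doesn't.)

never

Round 1 — N15 at 100 > 90. N15 trips offline.
  N15 sheds 100 MW to N25: 100 each.
    N25: 10+100 = 110 > 80
Round 2 — N25 trips offline.
  N25 sheds 110 MW to N17, N28: 55 each.
    N17: 100+55 = 155 > 120
    N28: 30+55 = 85 > 80
Round 3 — N17, N28 trip offline.
  N17 sheds 155 MW to N7: 155 each.
    N7: 80+155 = 235 > 100
  N28 sheds 85 MW to N22, N7: 42 each (1 lost).
    N22: 60+42 = 102 ≤ 150
    N7: 235+42 = 277 > 100
Round 4 — N7 trips offline.
  N7 sheds 277 MW: no online neighbours, lost.
No further trips.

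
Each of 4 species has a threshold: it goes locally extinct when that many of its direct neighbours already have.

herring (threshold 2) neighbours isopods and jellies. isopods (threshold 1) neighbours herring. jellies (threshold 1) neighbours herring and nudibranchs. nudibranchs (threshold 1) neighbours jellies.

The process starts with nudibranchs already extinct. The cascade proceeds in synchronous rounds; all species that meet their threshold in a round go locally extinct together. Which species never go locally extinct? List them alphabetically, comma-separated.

Round 1 — nudibranchs goes locally extinct (initial).
Round 2 — checking thresholds:
  jellies: 1 of 2 neighbours ≥ 1, goes locally extinct.
Round 3 — no new extinctions; cascade stops.

herring, isopods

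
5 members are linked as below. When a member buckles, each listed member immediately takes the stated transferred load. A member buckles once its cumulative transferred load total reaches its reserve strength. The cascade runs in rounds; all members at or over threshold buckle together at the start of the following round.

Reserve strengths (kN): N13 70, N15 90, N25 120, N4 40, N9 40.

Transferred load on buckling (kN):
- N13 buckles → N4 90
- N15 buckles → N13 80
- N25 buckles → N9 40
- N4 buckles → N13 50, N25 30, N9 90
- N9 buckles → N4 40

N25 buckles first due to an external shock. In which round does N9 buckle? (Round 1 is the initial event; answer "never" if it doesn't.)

2

Round 1 — N25 buckles (initial).
  N9: +40 → 40 ≥ 40
Round 2 — N9 buckles.
  N4: +40 → 40 ≥ 40
Round 3 — N4 buckles.
  N13: +50 → 50 < 70
No further bucklings.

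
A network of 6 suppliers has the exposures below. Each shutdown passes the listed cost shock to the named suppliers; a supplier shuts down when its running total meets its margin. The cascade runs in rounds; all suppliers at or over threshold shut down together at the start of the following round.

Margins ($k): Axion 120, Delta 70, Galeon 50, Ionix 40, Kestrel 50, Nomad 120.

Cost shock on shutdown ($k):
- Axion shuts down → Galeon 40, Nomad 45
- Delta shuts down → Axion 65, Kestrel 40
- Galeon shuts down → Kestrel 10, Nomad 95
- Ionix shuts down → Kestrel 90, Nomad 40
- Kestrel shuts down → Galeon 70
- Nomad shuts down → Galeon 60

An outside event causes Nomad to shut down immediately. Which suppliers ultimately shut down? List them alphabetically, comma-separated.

Round 1 — Nomad shuts down (initial).
  Galeon: +60 → 60 ≥ 50
Round 2 — Galeon shuts down.
  Kestrel: +10 → 10 < 50
No further shutdowns.

Galeon, Nomad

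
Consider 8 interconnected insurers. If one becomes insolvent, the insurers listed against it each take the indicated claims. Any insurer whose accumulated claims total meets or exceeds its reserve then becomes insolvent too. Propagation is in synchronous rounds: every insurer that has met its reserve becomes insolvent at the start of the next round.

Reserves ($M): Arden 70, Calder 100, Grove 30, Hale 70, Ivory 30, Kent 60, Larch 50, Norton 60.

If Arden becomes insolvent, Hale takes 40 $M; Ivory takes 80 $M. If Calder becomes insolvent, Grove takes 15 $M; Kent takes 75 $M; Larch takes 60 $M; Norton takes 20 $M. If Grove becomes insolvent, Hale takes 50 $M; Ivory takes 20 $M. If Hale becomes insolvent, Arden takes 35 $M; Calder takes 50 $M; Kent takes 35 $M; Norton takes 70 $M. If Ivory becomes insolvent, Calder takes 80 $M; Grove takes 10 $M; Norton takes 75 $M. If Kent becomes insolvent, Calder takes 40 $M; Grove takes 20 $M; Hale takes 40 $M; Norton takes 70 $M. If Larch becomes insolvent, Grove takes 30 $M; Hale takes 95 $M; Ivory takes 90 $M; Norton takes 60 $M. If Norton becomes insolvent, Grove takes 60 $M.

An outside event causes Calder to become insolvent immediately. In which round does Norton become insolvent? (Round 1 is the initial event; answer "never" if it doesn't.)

3

Round 1 — Calder becomes insolvent (initial).
  Grove: +15 → 15 < 30
  Kent: +75 → 75 ≥ 60
  Larch: +60 → 60 ≥ 50
  Norton: +20 → 20 < 60
Round 2 — Kent, Larch become insolvent.
  Grove: +20+30 → 65 ≥ 30
  Hale: +40+95 → 135 ≥ 70
  Ivory: +90 → 90 ≥ 30
  Norton: +70+60 → 150 ≥ 60
Round 3 — Grove, Hale, Ivory, Norton become insolvent.
  Arden: +35 → 35 < 70
No further insolvencies.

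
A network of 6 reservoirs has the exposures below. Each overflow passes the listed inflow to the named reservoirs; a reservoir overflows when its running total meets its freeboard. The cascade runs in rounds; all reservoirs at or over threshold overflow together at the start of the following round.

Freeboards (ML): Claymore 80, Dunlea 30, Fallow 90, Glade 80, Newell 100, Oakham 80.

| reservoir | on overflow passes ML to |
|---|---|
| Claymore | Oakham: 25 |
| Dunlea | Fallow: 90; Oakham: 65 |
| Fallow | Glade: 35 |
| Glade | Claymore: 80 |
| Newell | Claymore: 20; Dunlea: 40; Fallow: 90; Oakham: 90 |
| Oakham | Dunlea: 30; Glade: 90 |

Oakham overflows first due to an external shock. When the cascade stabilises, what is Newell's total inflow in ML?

Round 1 — Oakham overflows (initial).
  Dunlea: +30 → 30 ≥ 30
  Glade: +90 → 90 ≥ 80
Round 2 — Dunlea, Glade overflow.
  Claymore: +80 → 80 ≥ 80
  Fallow: +90 → 90 ≥ 90
Round 3 — Claymore, Fallow overflow.
No further overflows.

0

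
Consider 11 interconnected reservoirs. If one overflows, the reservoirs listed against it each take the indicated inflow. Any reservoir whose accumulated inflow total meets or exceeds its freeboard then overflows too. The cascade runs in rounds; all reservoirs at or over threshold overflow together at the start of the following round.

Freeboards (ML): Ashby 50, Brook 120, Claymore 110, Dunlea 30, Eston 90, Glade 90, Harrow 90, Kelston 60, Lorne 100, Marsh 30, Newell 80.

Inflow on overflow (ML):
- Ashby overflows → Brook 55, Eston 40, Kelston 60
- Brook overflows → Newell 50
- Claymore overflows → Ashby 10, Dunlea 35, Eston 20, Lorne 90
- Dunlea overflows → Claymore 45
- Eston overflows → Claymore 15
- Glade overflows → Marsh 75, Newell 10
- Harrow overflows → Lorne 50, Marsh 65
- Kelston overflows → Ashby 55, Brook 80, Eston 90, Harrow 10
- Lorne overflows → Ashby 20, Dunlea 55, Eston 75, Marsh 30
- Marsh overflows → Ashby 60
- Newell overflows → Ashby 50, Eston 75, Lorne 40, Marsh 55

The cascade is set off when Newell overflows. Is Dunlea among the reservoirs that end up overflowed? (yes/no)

Round 1 — Newell overflows (initial).
  Ashby: +50 → 50 ≥ 50
  Eston: +75 → 75 < 90
  Lorne: +40 → 40 < 100
  Marsh: +55 → 55 ≥ 30
Round 2 — Ashby, Marsh overflow.
  Brook: +55 → 55 < 120
  Eston: +40 → 115 ≥ 90
  Kelston: +60 → 60 ≥ 60
Round 3 — Eston, Kelston overflow.
  Brook: +80 → 135 ≥ 120
  Claymore: +15 → 15 < 110
  Harrow: +10 → 10 < 90
Round 4 — Brook overflows.
No further overflows.

no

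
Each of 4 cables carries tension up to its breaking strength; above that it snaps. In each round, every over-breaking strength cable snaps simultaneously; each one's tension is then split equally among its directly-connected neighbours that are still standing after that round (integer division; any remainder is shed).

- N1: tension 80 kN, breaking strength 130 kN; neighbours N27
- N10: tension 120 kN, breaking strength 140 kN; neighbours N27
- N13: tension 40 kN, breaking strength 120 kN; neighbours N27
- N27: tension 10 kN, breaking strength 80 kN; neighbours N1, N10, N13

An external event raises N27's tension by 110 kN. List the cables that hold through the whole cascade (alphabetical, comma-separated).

N1, N13

Round 1 — N27 at 120 > 80. N27 snaps.
  N27 sheds 120 kN to N1, N10, N13: 40 each.
    N1: 80+40 = 120 ≤ 130
    N10: 120+40 = 160 > 140
    N13: 40+40 = 80 ≤ 120
Round 2 — N10 snaps.
  N10 sheds 160 kN: no online neighbours, lost.
No further breaks.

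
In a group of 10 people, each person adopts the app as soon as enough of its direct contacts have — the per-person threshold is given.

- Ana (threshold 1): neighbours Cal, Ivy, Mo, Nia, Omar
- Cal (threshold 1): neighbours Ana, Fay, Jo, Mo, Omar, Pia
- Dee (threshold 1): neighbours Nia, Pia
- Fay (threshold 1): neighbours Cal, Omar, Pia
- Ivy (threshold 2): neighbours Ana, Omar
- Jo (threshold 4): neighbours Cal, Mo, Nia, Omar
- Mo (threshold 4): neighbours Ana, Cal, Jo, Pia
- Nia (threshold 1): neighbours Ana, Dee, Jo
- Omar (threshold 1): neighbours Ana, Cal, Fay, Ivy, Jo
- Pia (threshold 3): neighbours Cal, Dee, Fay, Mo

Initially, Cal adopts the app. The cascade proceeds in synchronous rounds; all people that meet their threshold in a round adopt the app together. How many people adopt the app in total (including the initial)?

8

Round 1 — Cal adopts the app (initial).
Round 2 — checking thresholds:
  Ana: 1 of 5 neighbours ≥ 1, adopts the app.
  Fay: 1 of 3 neighbours ≥ 1, adopts the app.
  Jo: 1 of 4 neighbours < 4, holds.
  Mo: 1 of 4 neighbours < 4, holds.
  Omar: 1 of 5 neighbours ≥ 1, adopts the app.
  Pia: 1 of 4 neighbours < 3, holds.
Round 3 — checking thresholds:
  Ivy: 2 of 2 neighbours ≥ 2, adopts the app.
  Jo: 2 of 4 neighbours < 4, holds.
  Mo: 2 of 4 neighbours < 4, holds.
  Nia: 1 of 3 neighbours ≥ 1, adopts the app.
  Pia: 2 of 4 neighbours < 3, holds.
Round 4 — checking thresholds:
  Dee: 1 of 2 neighbours ≥ 1, adopts the app.
  Jo: 3 of 4 neighbours < 4, holds.
  Mo: 2 of 4 neighbours < 4, holds.
  Pia: 2 of 4 neighbours < 3, holds.
Round 5 — checking thresholds:
  Jo: 3 of 4 neighbours < 4, holds.
  Mo: 2 of 4 neighbours < 4, holds.
  Pia: 3 of 4 neighbours ≥ 3, adopts the app.
Round 6 — no new adoptions; cascade stops.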